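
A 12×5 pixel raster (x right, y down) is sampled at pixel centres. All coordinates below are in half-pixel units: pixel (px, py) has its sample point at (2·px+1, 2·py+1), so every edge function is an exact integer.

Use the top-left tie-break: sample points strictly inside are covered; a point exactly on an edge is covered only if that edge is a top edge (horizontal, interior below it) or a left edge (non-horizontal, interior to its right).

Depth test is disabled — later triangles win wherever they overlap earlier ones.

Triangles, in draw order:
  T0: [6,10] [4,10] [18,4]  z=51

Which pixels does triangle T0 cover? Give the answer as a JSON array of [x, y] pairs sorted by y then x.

T0:
  2·area = 12
  edge (6, 10)→(4, 10): d=(-2,0) right/bottom  bias=-1
  edge (4, 10)→(18, 4): d=(14,-6) top-left  bias=+0
  edge (18, 4)→(6, 10): d=(-12,6) right/bottom  bias=-1
    (5,3)@(11, 7): e=[6,0,6] → X  [on edge]
    (6,3)@(13, 7): e=[6,12,-6] → .
    (3,4)@(7, 9): e=[2,4,6] → X
    (4,4)@(9, 9): e=[2,16,-6] → .
    (5,4)@(11, 9): e=[2,28,-18] → .
  covered (2 px):
    . . . . . . . . . . . .
    . . . . . . . . . . . .
    . . . . . . . . . . . .
    . . . . . X . . . . . .
    . . . X . . . . . . . .

Final: [[5,3],[3,4]]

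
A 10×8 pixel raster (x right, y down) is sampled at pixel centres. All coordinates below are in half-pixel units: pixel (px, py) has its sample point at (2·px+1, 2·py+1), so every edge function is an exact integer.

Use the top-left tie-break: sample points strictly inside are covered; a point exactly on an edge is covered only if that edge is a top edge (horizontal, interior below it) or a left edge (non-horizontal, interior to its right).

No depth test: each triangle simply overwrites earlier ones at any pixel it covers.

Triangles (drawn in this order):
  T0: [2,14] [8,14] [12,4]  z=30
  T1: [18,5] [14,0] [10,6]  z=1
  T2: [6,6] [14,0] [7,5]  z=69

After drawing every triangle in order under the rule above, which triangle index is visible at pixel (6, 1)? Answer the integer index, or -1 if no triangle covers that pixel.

T0:
  2·area = 60  (B↔C swapped to make it positive)
  edge (2, 14)→(12, 4): d=(10,-10) top-left  bias=+0
  edge (12, 4)→(8, 14): d=(-4,10) right/bottom  bias=-1
  edge (8, 14)→(2, 14): d=(-6,0) right/bottom  bias=-1
    (7,0)@(15, 1): e=[0,-18,78] → .  [on edge]
    (6,1)@(13, 3): e=[0,-6,66] → .  [on edge]
    (5,2)@(11, 5): e=[0,6,54] → X  [on edge]
    (6,2)@(13, 5): e=[20,-14,54] → .
    (4,3)@(9, 7): e=[0,18,42] → X  [on edge]
    (5,3)@(11, 7): e=[20,-2,42] → .
    (3,4)@(7, 9): e=[0,30,30] → X  [on edge]
    (5,4)@(11, 9): e=[40,-10,30] → .
    (2,5)@(5, 11): e=[0,42,18] → X  [on edge]
    (5,5)@(11, 11): e=[60,-18,18] → .
    (1,6)@(3, 13): e=[0,54,6] → X  [on edge]
    (4,6)@(9, 13): e=[60,-6,6] → .
    (0,7)@(1, 15): e=[0,66,-6] → .  [on edge]
  covered (10 px):
    . . . . . . . . . .
    . . . . . . . . . .
    . . . . . X . . . .
    . . . . X . . . . .
    . . . X X . . . . .
    . . X X X . . . . .
    . X X X . . . . . .
    . . . . . . . . . .
T1:
  2·area = 44  (B↔C swapped to make it positive)
  edge (18, 5)→(10, 6): d=(-8,1) right/bottom  bias=-1
  edge (10, 6)→(14, 0): d=(4,-6) top-left  bias=+0
  edge (14, 0)→(18, 5): d=(4,5) right/bottom  bias=-1
    (6,1)@(13, 3): e=[21,6,17] → X
    (7,1)@(15, 3): e=[19,18,7] → X
    (8,1)@(17, 3): e=[17,30,-3] → .
    (5,2)@(11, 5): e=[7,2,35] → X
    (8,2)@(17, 5): e=[1,38,5] → X
    (9,2)@(19, 5): e=[-1,50,-5] → .
    (5,3)@(11, 7): e=[-9,10,43] → .
    (6,3)@(13, 7): e=[-11,22,33] → .
    (7,3)@(15, 7): e=[-13,34,23] → .
    (8,3)@(17, 7): e=[-15,46,13] → .
  covered (6 px):
    . . . . . . . . . .
    . . . . . . X X . .
    . . . . . X X X X .
    . . . . . . . . . .
    . . . . . . . . . .
    . . . . . . . . . .
    . . . . . . . . . .
    . . . . . . . . . .
T2:
  2·area = 2  (B↔C swapped to make it positive)
  edge (6, 6)→(7, 5): d=(1,-1) top-left  bias=+0
  edge (7, 5)→(14, 0): d=(7,-5) top-left  bias=+0
  edge (14, 0)→(6, 6): d=(-8,6) right/bottom  bias=-1
    (5,0)@(11, 1): e=[0,-8,10] → .  [on edge]
    (4,1)@(9, 3): e=[0,-4,6] → .  [on edge]
    (3,2)@(7, 5): e=[0,0,2] → X  [on edge]
    (4,2)@(9, 5): e=[2,10,-10] → .
    (2,3)@(5, 7): e=[0,4,-2] → .  [on edge]
    (3,3)@(7, 7): e=[2,14,-14] → .
    (1,4)@(3, 9): e=[0,8,-6] → .  [on edge]
    (0,5)@(1, 11): e=[0,12,-10] → .  [on edge]
  covered (1 px):
    . . . . . . . . . .
    . . . . . . . . . .
    . . . X . . . . . .
    . . . . . . . . . .
    . . . . . . . . . .
    . . . . . . . . . .
    . . . . . . . . . .
    . . . . . . . . . .

Z-buffer (winner per pixel, '.' = empty):
  . . . . . . . . . .
  . . . . . . 1 1 . .
  . . . 2 . 1 1 1 1 .
  . . . . 0 . . . . .
  . . . 0 0 . . . . .
  . . 0 0 0 . . . . .
  . 0 0 0 . . . . . .
  . . . . . . . . . .

Answer: 1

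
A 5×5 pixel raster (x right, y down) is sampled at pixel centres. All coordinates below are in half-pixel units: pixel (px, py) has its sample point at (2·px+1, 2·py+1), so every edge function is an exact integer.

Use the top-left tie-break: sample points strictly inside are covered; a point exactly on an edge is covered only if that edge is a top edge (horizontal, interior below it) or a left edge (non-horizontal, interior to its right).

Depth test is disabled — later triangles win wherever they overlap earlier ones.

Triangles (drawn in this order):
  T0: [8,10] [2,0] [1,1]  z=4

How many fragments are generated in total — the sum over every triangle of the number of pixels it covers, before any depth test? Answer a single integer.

T0:
  2·area = 16  (B↔C swapped to make it positive)
  edge (8, 10)→(1, 1): d=(-7,-9) top-left  bias=+0
  edge (1, 1)→(2, 0): d=(1,-1) top-left  bias=+0
  edge (2, 0)→(8, 10): d=(6,10) right/bottom  bias=-1
    (0,0)@(1, 1): e=[0,0,16] → #  [on edge]
    (1,0)@(3, 1): e=[18,2,-4] → ·
    (0,1)@(1, 3): e=[-14,2,28] → ·
    (1,1)@(3, 3): e=[4,4,8] → #
    (2,1)@(5, 3): e=[22,6,-12] → ·
    (1,2)@(3, 5): e=[-10,6,20] → ·
    (2,2)@(5, 5): e=[8,8,0] → ·  [on edge]
  covered (2 px):
    # · · · ·
    · # · · ·
    · · · · ·
    · · · · ·
    · · · · ·

Result: 2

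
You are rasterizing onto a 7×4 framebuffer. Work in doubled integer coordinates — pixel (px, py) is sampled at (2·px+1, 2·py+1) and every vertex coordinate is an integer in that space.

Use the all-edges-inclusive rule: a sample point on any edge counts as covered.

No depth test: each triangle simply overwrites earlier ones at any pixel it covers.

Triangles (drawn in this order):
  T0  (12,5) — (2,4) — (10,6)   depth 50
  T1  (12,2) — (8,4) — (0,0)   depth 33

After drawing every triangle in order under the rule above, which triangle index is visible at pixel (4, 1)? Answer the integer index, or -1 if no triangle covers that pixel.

T0:
  2·area = 12  (B↔C swapped to make it positive)
  edge (12, 5)→(10, 6): d=(-2,1) inclusive
  edge (10, 6)→(2, 4): d=(-8,-2) inclusive
  edge (2, 4)→(12, 5): d=(10,1) inclusive
    (3,2)@(7, 5): e=[5,2,5] → █
    (4,2)@(9, 5): e=[3,6,3] → █
    (5,2)@(11, 5): e=[1,10,1] → █
    (6,2)@(13, 5): e=[-1,14,-1] → ·
    (3,3)@(7, 7): e=[1,-14,25] → ·
    (4,3)@(9, 7): e=[-1,-10,23] → ·
    (5,3)@(11, 7): e=[-3,-6,21] → ·
  covered (3 px):
    · · · · · · ·
    · · · · · · ·
    · · · █ █ █ ·
    · · · · · · ·
T1:
  2·area = 32
  edge (12, 2)→(8, 4): d=(-4,2) inclusive
  edge (8, 4)→(0, 0): d=(-8,-4) inclusive
  edge (0, 0)→(12, 2): d=(12,2) inclusive
    (1,0)@(3, 1): e=[22,4,6] → █
    (2,0)@(5, 1): e=[18,12,2] → █
    (3,0)@(7, 1): e=[14,20,-2] → ·
    (1,1)@(3, 3): e=[14,-12,30] → ·
    (2,1)@(5, 3): e=[10,-4,26] → ·
    (3,1)@(7, 3): e=[6,4,22] → █
    (4,1)@(9, 3): e=[2,12,18] → █
    (5,1)@(11, 3): e=[-2,20,14] → ·
    (3,2)@(7, 5): e=[-2,-12,46] → ·
    (4,2)@(9, 5): e=[-6,-4,42] → ·
  covered (4 px):
    · █ █ · · · ·
    · · · █ █ · ·
    · · · · · · ·
    · · · · · · ·

Z-buffer (winner per pixel, '.' = empty):
  . 1 1 . . . .
  . . . 1 1 . .
  . . . 0 0 0 .
  . . . . . . .

Answer: 1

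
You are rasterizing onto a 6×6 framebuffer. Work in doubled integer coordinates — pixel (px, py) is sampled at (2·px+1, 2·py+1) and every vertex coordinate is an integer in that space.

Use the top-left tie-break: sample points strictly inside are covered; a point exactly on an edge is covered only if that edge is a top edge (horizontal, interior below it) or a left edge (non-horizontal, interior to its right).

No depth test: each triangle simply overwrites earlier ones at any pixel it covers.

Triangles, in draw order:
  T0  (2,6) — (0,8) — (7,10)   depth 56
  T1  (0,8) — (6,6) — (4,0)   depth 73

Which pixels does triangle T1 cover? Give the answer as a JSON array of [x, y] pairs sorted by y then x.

T0:
  2·area = 18  (B↔C swapped to make it positive)
  edge (2, 6)→(7, 10): d=(5,4) right/bottom  bias=-1
  edge (7, 10)→(0, 8): d=(-7,-2) top-left  bias=+0
  edge (0, 8)→(2, 6): d=(2,-2) top-left  bias=+0
    (3,0)@(7, 1): e=[-45,63,0] → ·  [on edge]
    (2,1)@(5, 3): e=[-27,45,0] → ·  [on edge]
    (1,2)@(3, 5): e=[-9,27,0] → ·  [on edge]
    (0,3)@(1, 7): e=[9,9,0] → #  [on edge]
    (1,3)@(3, 7): e=[1,13,4] → #
    (2,3)@(5, 7): e=[-7,17,8] → ·
    (0,4)@(1, 9): e=[19,-5,4] → ·
    (1,4)@(3, 9): e=[11,-1,8] → ·
    (2,4)@(5, 9): e=[3,3,12] → #
    (3,4)@(7, 9): e=[-5,7,16] → ·
    (2,5)@(5, 11): e=[13,-11,16] → ·
  covered (3 px):
    · · · · · ·
    · · · · · ·
    · · · · · ·
    # # · · · ·
    · · # · · ·
    · · · · · ·
T1:
  2·area = 40  (B↔C swapped to make it positive)
  edge (0, 8)→(4, 0): d=(4,-8) top-left  bias=+0
  edge (4, 0)→(6, 6): d=(2,6) right/bottom  bias=-1
  edge (6, 6)→(0, 8): d=(-6,2) right/bottom  bias=-1
    (1,1)@(3, 3): e=[4,12,24] → #
    (2,1)@(5, 3): e=[20,0,20] → ·  [on edge]
    (1,2)@(3, 5): e=[12,16,12] → #
    (2,2)@(5, 5): e=[28,4,8] → #
    (3,2)@(7, 5): e=[44,-8,4] → ·
    (4,2)@(9, 5): e=[60,-20,0] → ·  [on edge]
    (0,3)@(1, 7): e=[4,32,4] → #
    (1,3)@(3, 7): e=[20,20,0] → ·  [on edge]
    (2,3)@(5, 7): e=[36,8,-4] → ·
    (0,4)@(1, 9): e=[12,36,-8] → ·
    (3,4)@(7, 9): e=[60,0,-20] → ·  [on edge]
  covered (4 px):
    · · · · · ·
    · # · · · ·
    · # # · · ·
    # · · · · ·
    · · · · · ·
    · · · · · ·

Result: [[1,1],[1,2],[2,2],[0,3]]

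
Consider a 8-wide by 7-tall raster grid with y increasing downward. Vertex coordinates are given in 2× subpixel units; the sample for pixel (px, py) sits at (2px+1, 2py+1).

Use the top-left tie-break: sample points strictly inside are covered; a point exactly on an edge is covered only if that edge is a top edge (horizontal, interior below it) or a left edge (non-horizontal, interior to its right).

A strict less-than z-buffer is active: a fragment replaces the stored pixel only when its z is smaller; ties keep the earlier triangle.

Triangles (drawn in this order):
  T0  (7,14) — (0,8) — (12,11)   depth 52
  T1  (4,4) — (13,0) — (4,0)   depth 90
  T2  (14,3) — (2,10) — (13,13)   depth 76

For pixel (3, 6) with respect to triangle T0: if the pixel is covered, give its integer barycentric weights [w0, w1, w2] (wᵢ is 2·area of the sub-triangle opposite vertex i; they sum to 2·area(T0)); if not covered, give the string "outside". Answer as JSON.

T0:
  2·area = 51
  edge (7, 14)→(0, 8): d=(-7,-6) top-left  bias=+0
  edge (0, 8)→(12, 11): d=(12,3) right/bottom  bias=-1
  edge (12, 11)→(7, 14): d=(-5,3) right/bottom  bias=-1
    (1,4)@(3, 9): e=[11,3,37] → X
    (2,4)@(5, 9): e=[23,-3,31] → .
    (1,5)@(3, 11): e=[-3,27,27] → .
    (2,5)@(5, 11): e=[9,21,21] → X
    (3,5)@(7, 11): e=[21,15,15] → X
    (4,5)@(9, 11): e=[33,9,9] → X
    (5,5)@(11, 11): e=[45,3,3] → X
    (6,5)@(13, 11): e=[57,-3,-3] → .
    (2,6)@(5, 13): e=[-5,45,11] → .
    (3,6)@(7, 13): e=[7,39,5] → X
    (4,6)@(9, 13): e=[19,33,-1] → .
    (5,6)@(11, 13): e=[31,27,-7] → .
  covered (6 px):
    . . . . . . . .
    . . . . . . . .
    . . . . . . . .
    . . . . . . . .
    . X . . . . . .
    . . X X X X . .
    . . . X . . . .
T1:
  2·area = 36  (B↔C swapped to make it positive)
  edge (4, 4)→(4, 0): d=(0,-4) top-left  bias=+0
  edge (4, 0)→(13, 0): d=(9,0) top-left  bias=+0
  edge (13, 0)→(4, 4): d=(-9,4) right/bottom  bias=-1
    (2,0)@(5, 1): e=[4,9,23] → X
    (3,0)@(7, 1): e=[12,9,15] → X
    (4,0)@(9, 1): e=[20,9,7] → X
    (5,0)@(11, 1): e=[28,9,-1] → .
    (2,1)@(5, 3): e=[4,27,5] → X
    (3,1)@(7, 3): e=[12,27,-3] → .
    (4,1)@(9, 3): e=[20,27,-11] → .
    (2,2)@(5, 5): e=[4,45,-13] → .
  covered (4 px):
    . . X X X . . .
    . . X . . . . .
    . . . . . . . .
    . . . . . . . .
    . . . . . . . .
    . . . . . . . .
    . . . . . . . .
T2:
  2·area = 113  (B↔C swapped to make it positive)
  edge (14, 3)→(13, 13): d=(-1,10) right/bottom  bias=-1
  edge (13, 13)→(2, 10): d=(-11,-3) top-left  bias=+0
  edge (2, 10)→(14, 3): d=(12,-7) top-left  bias=+0
    (5,2)@(11, 5): e=[28,82,3] → X
    (6,2)@(13, 5): e=[8,88,17] → X
    (7,2)@(15, 5): e=[-12,94,31] → .
    (4,3)@(9, 7): e=[46,54,13] → X
    (7,3)@(15, 7): e=[-14,72,55] → .
    (2,4)@(5, 9): e=[84,20,9] → X
    (3,4)@(7, 9): e=[64,26,23] → X
    (7,4)@(15, 9): e=[-16,50,79] → .
    (2,5)@(5, 11): e=[82,-2,33] → .
    (3,5)@(7, 11): e=[62,4,47] → X
    (7,5)@(15, 11): e=[-18,28,103] → .
    (3,6)@(7, 13): e=[60,-18,71] → .
    (6,6)@(13, 13): e=[0,0,113] → .  [on edge]
  covered (14 px):
    . . . . . . . .
    . . . . . . . .
    . . . . . X X .
    . . . . X X X .
    . . X X X X X .
    . . . X X X X .
    . . . . . . . .

Answer: [39,5,7]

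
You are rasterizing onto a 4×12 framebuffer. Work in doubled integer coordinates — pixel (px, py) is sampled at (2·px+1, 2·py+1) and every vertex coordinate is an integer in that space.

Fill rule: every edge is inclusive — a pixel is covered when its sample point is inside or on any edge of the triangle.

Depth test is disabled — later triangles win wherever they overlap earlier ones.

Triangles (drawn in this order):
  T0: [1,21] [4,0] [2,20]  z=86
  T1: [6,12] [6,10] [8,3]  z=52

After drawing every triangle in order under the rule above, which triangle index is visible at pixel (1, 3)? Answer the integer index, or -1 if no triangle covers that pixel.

T0:
  2·area = 18
  edge (1, 21)→(4, 0): d=(3,-21) inclusive
  edge (4, 0)→(2, 20): d=(-2,20) inclusive
  edge (2, 20)→(1, 21): d=(-1,1) inclusive
    (1,3)@(3, 7): e=[0,6,12] → #  [on edge]
    (2,3)@(5, 7): e=[42,-34,10] → ·
    (1,4)@(3, 9): e=[6,2,10] → #
    (2,4)@(5, 9): e=[48,-38,8] → ·
    (1,5)@(3, 11): e=[12,-2,8] → ·
    (3,7)@(7, 15): e=[108,-90,0] → ·  [on edge]
    (2,8)@(5, 17): e=[72,-54,0] → ·  [on edge]
    (1,9)@(3, 19): e=[36,-18,0] → ·  [on edge]
    (0,10)@(1, 21): e=[0,18,0] → #  [on edge]
    (1,10)@(3, 21): e=[42,-22,-2] → ·
    (0,11)@(1, 23): e=[6,14,-2] → ·
  covered (3 px):
    · · · ·
    · · · ·
    · · · ·
    · # · ·
    · # · ·
    · · · ·
    · · · ·
    · · · ·
    · · · ·
    · · · ·
    # · · ·
    · · · ·
T1:
  2·area = 4
  edge (6, 12)→(6, 10): d=(0,-2) inclusive
  edge (6, 10)→(8, 3): d=(2,-7) inclusive
  edge (8, 3)→(6, 12): d=(-2,9) inclusive
    (3,3)@(7, 7): e=[2,1,1] → #
    (3,4)@(7, 9): e=[2,5,-3] → ·
  covered (1 px):
    · · · ·
    · · · ·
    · · · ·
    · · · #
    · · · ·
    · · · ·
    · · · ·
    · · · ·
    · · · ·
    · · · ·
    · · · ·
    · · · ·

Z-buffer (winner per pixel, '.' = empty):
  . . . .
  . . . .
  . . . .
  . 0 . 1
  . 0 . .
  . . . .
  . . . .
  . . . .
  . . . .
  . . . .
  0 . . .
  . . . .

Final: 0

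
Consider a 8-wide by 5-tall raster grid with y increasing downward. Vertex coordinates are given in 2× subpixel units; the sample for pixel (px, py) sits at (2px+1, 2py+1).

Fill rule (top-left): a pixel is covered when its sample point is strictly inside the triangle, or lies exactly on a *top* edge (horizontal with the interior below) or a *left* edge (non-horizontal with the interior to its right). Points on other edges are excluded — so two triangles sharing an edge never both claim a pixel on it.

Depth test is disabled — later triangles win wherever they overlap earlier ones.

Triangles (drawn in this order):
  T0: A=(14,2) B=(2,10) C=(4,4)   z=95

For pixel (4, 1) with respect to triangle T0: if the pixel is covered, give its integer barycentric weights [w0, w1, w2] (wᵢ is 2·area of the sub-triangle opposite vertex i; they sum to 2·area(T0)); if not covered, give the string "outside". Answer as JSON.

T0:
  2·area = 56
  edge (14, 2)→(2, 10): d=(-12,8) right/bottom  bias=-1
  edge (2, 10)→(4, 4): d=(2,-6) top-left  bias=+0
  edge (4, 4)→(14, 2): d=(10,-2) top-left  bias=+0
    (2,0)@(5, 1): e=[84,0,-28] → ·  [on edge]
    (4,1)@(9, 3): e=[28,28,0] → #  [on edge]
    (5,1)@(11, 3): e=[12,40,4] → #
    (6,1)@(13, 3): e=[-4,52,8] → ·
    (2,2)@(5, 5): e=[36,8,12] → #
    (3,2)@(7, 5): e=[20,20,16] → #
    (5,2)@(11, 5): e=[-12,44,24] → ·
    (1,3)@(3, 7): e=[28,0,28] → #  [on edge]
    (3,3)@(7, 7): e=[-4,24,36] → ·
    (4,3)@(9, 7): e=[-20,36,40] → ·
    (1,4)@(3, 9): e=[4,4,48] → #
    (2,4)@(5, 9): e=[-12,16,52] → ·
  covered (8 px):
    · · · · · · · ·
    · · · · # # · ·
    · · # # # · · ·
    · # # · · · · ·
    · # · · · · · ·

Answer: [28,0,28]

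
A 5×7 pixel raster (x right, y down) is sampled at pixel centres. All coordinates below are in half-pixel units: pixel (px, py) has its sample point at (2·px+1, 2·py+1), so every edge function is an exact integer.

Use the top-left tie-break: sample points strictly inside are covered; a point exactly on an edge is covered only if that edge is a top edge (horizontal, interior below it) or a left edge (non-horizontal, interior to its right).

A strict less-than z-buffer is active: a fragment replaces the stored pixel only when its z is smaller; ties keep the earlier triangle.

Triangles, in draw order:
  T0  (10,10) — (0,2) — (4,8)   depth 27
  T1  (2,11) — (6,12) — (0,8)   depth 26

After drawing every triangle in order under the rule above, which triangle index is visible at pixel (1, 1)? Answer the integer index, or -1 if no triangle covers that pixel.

T0:
  2·area = 28  (B↔C swapped to make it positive)
  edge (10, 10)→(4, 8): d=(-6,-2) top-left  bias=+0
  edge (4, 8)→(0, 2): d=(-4,-6) top-left  bias=+0
  edge (0, 2)→(10, 10): d=(10,8) right/bottom  bias=-1
    (0,1)@(1, 3): e=[24,2,2] → █
    (1,1)@(3, 3): e=[28,14,-14] → ·
    (0,2)@(1, 5): e=[12,-6,22] → ·
    (1,2)@(3, 5): e=[16,6,6] → █
    (2,2)@(5, 5): e=[20,18,-10] → ·
    (0,3)@(1, 7): e=[0,-14,42] → ·  [on edge]
    (1,3)@(3, 7): e=[4,-2,26] → ·
    (2,3)@(5, 7): e=[8,10,10] → █
    (3,3)@(7, 7): e=[12,22,-6] → ·
    (2,4)@(5, 9): e=[-4,2,30] → ·
    (3,4)@(7, 9): e=[0,14,14] → █  [on edge]
    (4,4)@(9, 9): e=[4,26,-2] → ·
  covered (4 px):
    · · · · ·
    █ · · · ·
    · █ · · ·
    · · █ · ·
    · · · █ ·
    · · · · ·
    · · · · ·
T1:
  2·area = 10  (B↔C swapped to make it positive)
  edge (2, 11)→(0, 8): d=(-2,-3) top-left  bias=+0
  edge (0, 8)→(6, 12): d=(6,4) right/bottom  bias=-1
  edge (6, 12)→(2, 11): d=(-4,-1) top-left  bias=+0
    (0,4)@(1, 9): e=[1,2,7] → █
    (1,4)@(3, 9): e=[7,-6,9] → ·
    (0,5)@(1, 11): e=[-3,14,-1] → ·
    (1,5)@(3, 11): e=[3,6,1] → █
    (2,5)@(5, 11): e=[9,-2,3] → ·
    (1,6)@(3, 13): e=[-1,18,-7] → ·
  covered (2 px):
    · · · · ·
    · · · · ·
    · · · · ·
    · · · · ·
    █ · · · ·
    · █ · · ·
    · · · · ·

Z-buffer (winner per pixel, '.' = empty):
  . . . . .
  0 . . . .
  . 0 . . .
  . . 0 . .
  1 . . 0 .
  . 1 . . .
  . . . . .

Final: -1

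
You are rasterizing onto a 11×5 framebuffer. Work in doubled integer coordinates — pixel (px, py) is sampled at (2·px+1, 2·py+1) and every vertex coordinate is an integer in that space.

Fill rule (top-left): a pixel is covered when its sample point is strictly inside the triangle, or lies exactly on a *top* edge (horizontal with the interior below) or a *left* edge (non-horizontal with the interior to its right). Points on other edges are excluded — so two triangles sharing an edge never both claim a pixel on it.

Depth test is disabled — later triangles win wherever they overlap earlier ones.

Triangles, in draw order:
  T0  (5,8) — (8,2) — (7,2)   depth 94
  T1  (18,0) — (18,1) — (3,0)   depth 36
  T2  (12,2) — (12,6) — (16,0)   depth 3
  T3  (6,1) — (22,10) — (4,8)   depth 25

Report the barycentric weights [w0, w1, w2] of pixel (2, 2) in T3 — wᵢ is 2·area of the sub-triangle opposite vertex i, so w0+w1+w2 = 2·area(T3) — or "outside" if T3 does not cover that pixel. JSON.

T0:
  2·area = 6  (B↔C swapped to make it positive)
  edge (5, 8)→(7, 2): d=(2,-6) top-left  bias=+0
  edge (7, 2)→(8, 2): d=(1,0) top-left  bias=+0
  edge (8, 2)→(5, 8): d=(-3,6) right/bottom  bias=-1
    (3,1)@(7, 3): e=[2,1,3] → #
    (4,1)@(9, 3): e=[14,1,-9] → ·
    (3,2)@(7, 5): e=[6,3,-3] → ·
  covered (1 px):
    · · · · · · · · · · ·
    · · · # · · · · · · ·
    · · · · · · · · · · ·
    · · · · · · · · · · ·
    · · · · · · · · · · ·
T1:
  2·area = 15
  edge (18, 0)→(18, 1): d=(0,1) right/bottom  bias=-1
  edge (18, 1)→(3, 0): d=(-15,-1) top-left  bias=+0
  edge (3, 0)→(18, 0): d=(15,0) top-left  bias=+0
  covered (0 px):
    · · · · · · · · · · ·
    · · · · · · · · · · ·
    · · · · · · · · · · ·
    · · · · · · · · · · ·
    · · · · · · · · · · ·
T2:
  2·area = 16  (B↔C swapped to make it positive)
  edge (12, 2)→(16, 0): d=(4,-2) top-left  bias=+0
  edge (16, 0)→(12, 6): d=(-4,6) right/bottom  bias=-1
  edge (12, 6)→(12, 2): d=(0,-4) top-left  bias=+0
    (7,0)@(15, 1): e=[2,2,12] → #
    (8,0)@(17, 1): e=[6,-10,20] → ·
    (6,1)@(13, 3): e=[6,6,4] → #
    (7,1)@(15, 3): e=[10,-6,12] → ·
    (6,2)@(13, 5): e=[14,-2,4] → ·
  covered (2 px):
    · · · · · · · # · · ·
    · · · · · · # · · · ·
    · · · · · · · · · · ·
    · · · · · · · · · · ·
    · · · · · · · · · · ·
T3:
  2·area = 130
  edge (6, 1)→(22, 10): d=(16,9) right/bottom  bias=-1
  edge (22, 10)→(4, 8): d=(-18,-2) top-left  bias=+0
  edge (4, 8)→(6, 1): d=(2,-7) top-left  bias=+0
    (3,1)@(7, 3): e=[23,96,11] → #
    (4,1)@(9, 3): e=[5,100,25] → #
    (5,1)@(11, 3): e=[-13,104,39] → ·
    (2,2)@(5, 5): e=[73,56,1] → #
    (5,2)@(11, 5): e=[19,68,43] → #
    (6,2)@(13, 5): e=[1,72,57] → #
    (7,2)@(15, 5): e=[-17,76,71] → ·
    (2,3)@(5, 7): e=[105,20,5] → #
    (7,3)@(15, 7): e=[15,40,75] → #
    (8,3)@(17, 7): e=[-3,44,89] → ·
    (2,4)@(5, 9): e=[137,-16,9] → ·
    (3,4)@(7, 9): e=[119,-12,23] → ·
    (6,4)@(13, 9): e=[65,0,65] → #  [on edge]
  covered (17 px):
    · · · · · · · · · · ·
    · · · # # · · · · · ·
    · · # # # # # · · · ·
    · · # # # # # # · · ·
    · · · · · · # # # # ·

Answer: [56,1,73]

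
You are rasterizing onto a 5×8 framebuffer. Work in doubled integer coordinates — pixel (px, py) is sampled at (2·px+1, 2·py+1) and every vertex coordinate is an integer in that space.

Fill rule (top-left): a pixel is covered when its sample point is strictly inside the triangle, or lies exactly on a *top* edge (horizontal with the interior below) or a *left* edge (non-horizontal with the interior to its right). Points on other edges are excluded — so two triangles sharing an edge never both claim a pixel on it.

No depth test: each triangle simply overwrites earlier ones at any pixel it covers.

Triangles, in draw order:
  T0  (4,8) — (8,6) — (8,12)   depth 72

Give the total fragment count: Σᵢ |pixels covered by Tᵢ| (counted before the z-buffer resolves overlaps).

T0:
  2·area = 24
  edge (4, 8)→(8, 6): d=(4,-2) top-left  bias=+0
  edge (8, 6)→(8, 12): d=(0,6) right/bottom  bias=-1
  edge (8, 12)→(4, 8): d=(-4,-4) top-left  bias=+0
    (0,2)@(1, 5): e=[-18,42,0] → .  [on edge]
    (1,3)@(3, 7): e=[-6,30,0] → .  [on edge]
    (3,3)@(7, 7): e=[2,6,16] → X
    (4,3)@(9, 7): e=[6,-6,24] → .
    (2,4)@(5, 9): e=[6,18,0] → X  [on edge]
    (4,4)@(9, 9): e=[14,-6,16] → .
    (2,5)@(5, 11): e=[14,18,-8] → .
    (3,5)@(7, 11): e=[18,6,0] → X  [on edge]
    (4,5)@(9, 11): e=[22,-6,8] → .
    (3,6)@(7, 13): e=[26,6,-8] → .
    (4,6)@(9, 13): e=[30,-6,0] → .  [on edge]
  covered (4 px):
    . . . . .
    . . . . .
    . . . . .
    . . . X .
    . . X X .
    . . . X .
    . . . . .
    . . . . .

Result: 4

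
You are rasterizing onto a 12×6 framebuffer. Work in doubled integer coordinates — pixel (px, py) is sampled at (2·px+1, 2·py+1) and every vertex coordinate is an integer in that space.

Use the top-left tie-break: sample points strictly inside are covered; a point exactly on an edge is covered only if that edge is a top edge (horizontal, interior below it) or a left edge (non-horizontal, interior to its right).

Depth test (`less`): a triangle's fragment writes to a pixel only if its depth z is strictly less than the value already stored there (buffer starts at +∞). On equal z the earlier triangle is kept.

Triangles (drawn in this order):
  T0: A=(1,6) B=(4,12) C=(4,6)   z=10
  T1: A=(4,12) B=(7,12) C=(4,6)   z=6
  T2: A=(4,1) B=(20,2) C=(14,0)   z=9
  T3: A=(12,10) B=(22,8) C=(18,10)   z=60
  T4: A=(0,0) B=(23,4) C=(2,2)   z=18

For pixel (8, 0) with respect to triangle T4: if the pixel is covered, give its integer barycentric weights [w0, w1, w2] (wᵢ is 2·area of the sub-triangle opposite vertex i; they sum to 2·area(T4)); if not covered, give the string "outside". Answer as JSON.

T0:
  2·area = 18  (B↔C swapped to make it positive)
  edge (1, 6)→(4, 6): d=(3,0) top-left  bias=+0
  edge (4, 6)→(4, 12): d=(0,6) right/bottom  bias=-1
  edge (4, 12)→(1, 6): d=(-3,-6) top-left  bias=+0
    (1,3)@(3, 7): e=[3,6,9] → █
    (2,3)@(5, 7): e=[3,-6,21] → ·
    (1,4)@(3, 9): e=[9,6,3] → █
    (2,4)@(5, 9): e=[9,-6,15] → ·
    (1,5)@(3, 11): e=[15,6,-3] → ·
  covered (2 px):
    · · · · · · · · · · · ·
    · · · · · · · · · · · ·
    · · · · · · · · · · · ·
    · █ · · · · · · · · · ·
    · █ · · · · · · · · · ·
    · · · · · · · · · · · ·
T1:
  2·area = 18  (B↔C swapped to make it positive)
  edge (4, 12)→(4, 6): d=(0,-6) top-left  bias=+0
  edge (4, 6)→(7, 12): d=(3,6) right/bottom  bias=-1
  edge (7, 12)→(4, 12): d=(-3,0) right/bottom  bias=-1
    (2,4)@(5, 9): e=[6,3,9] → █
    (3,4)@(7, 9): e=[18,-9,9] → ·
    (2,5)@(5, 11): e=[6,9,3] → █
    (3,5)@(7, 11): e=[18,-3,3] → ·
  covered (2 px):
    · · · · · · · · · · · ·
    · · · · · · · · · · · ·
    · · · · · · · · · · · ·
    · · · · · · · · · · · ·
    · · █ · · · · · · · · ·
    · · █ · · · · · · · · ·
T2:
  2·area = 26  (B↔C swapped to make it positive)
  edge (4, 1)→(14, 0): d=(10,-1) top-left  bias=+0
  edge (14, 0)→(20, 2): d=(6,2) right/bottom  bias=-1
  edge (20, 2)→(4, 1): d=(-16,-1) top-left  bias=+0
    (2,0)@(5, 1): e=[1,24,1] → █
    (3,0)@(7, 1): e=[3,20,3] → █
    (4,0)@(9, 1): e=[5,16,5] → █
    (5,0)@(11, 1): e=[7,12,7] → █
    (6,0)@(13, 1): e=[9,8,9] → █
    (7,0)@(15, 1): e=[11,4,11] → █
    (8,0)@(17, 1): e=[13,0,13] → ·  [on edge]
    (2,1)@(5, 3): e=[21,36,-31] → ·
    (3,1)@(7, 3): e=[23,32,-29] → ·
    (4,1)@(9, 3): e=[25,28,-27] → ·
    (5,1)@(11, 3): e=[27,24,-25] → ·
    (6,1)@(13, 3): e=[29,20,-23] → ·
    (11,1)@(23, 3): e=[39,0,-13] → ·  [on edge]
  covered (6 px):
    · · █ █ █ █ █ █ · · · ·
    · · · · · · · · · · · ·
    · · · · · · · · · · · ·
    · · · · · · · · · · · ·
    · · · · · · · · · · · ·
    · · · · · · · · · · · ·
T3:
  2·area = 12
  edge (12, 10)→(22, 8): d=(10,-2) top-left  bias=+0
  edge (22, 8)→(18, 10): d=(-4,2) right/bottom  bias=-1
  edge (18, 10)→(12, 10): d=(-6,0) right/bottom  bias=-1
    (8,4)@(17, 9): e=[0,6,6] → █  [on edge]
    (9,4)@(19, 9): e=[4,2,6] → █
    (10,4)@(21, 9): e=[8,-2,6] → ·
    (3,5)@(7, 11): e=[0,18,-6] → ·  [on edge]
    (8,5)@(17, 11): e=[20,-2,-6] → ·
    (9,5)@(19, 11): e=[24,-6,-6] → ·
  covered (2 px):
    · · · · · · · · · · · ·
    · · · · · · · · · · · ·
    · · · · · · · · · · · ·
    · · · · · · · · · · · ·
    · · · · · · · · █ █ · ·
    · · · · · · · · · · · ·
T4:
  2·area = 38
  edge (0, 0)→(23, 4): d=(23,4) right/bottom  bias=-1
  edge (23, 4)→(2, 2): d=(-21,-2) top-left  bias=+0
  edge (2, 2)→(0, 0): d=(-2,-2) top-left  bias=+0
    (0,0)@(1, 1): e=[19,19,0] → █  [on edge]
    (1,0)@(3, 1): e=[11,23,4] → █
    (2,0)@(5, 1): e=[3,27,8] → █
    (3,0)@(7, 1): e=[-5,31,12] → ·
    (0,1)@(1, 3): e=[65,-23,-4] → ·
    (1,1)@(3, 3): e=[57,-19,0] → ·  [on edge]
    (2,1)@(5, 3): e=[49,-15,4] → ·
    (6,1)@(13, 3): e=[17,1,20] → █
    (7,1)@(15, 3): e=[9,5,24] → █
    (8,1)@(17, 3): e=[1,9,28] → █
    (9,1)@(19, 3): e=[-7,13,32] → ·
    (2,2)@(5, 5): e=[95,-57,0] → ·  [on edge]
    (3,3)@(7, 7): e=[133,-95,0] → ·  [on edge]
    (4,4)@(9, 9): e=[171,-133,0] → ·  [on edge]
    (5,5)@(11, 11): e=[209,-171,0] → ·  [on edge]
  covered (6 px):
    █ █ █ · · · · · · · · ·
    · · · · · · █ █ █ · · ·
    · · · · · · · · · · · ·
    · · · · · · · · · · · ·
    · · · · · · · · · · · ·
    · · · · · · · · · · · ·

Final: "outside"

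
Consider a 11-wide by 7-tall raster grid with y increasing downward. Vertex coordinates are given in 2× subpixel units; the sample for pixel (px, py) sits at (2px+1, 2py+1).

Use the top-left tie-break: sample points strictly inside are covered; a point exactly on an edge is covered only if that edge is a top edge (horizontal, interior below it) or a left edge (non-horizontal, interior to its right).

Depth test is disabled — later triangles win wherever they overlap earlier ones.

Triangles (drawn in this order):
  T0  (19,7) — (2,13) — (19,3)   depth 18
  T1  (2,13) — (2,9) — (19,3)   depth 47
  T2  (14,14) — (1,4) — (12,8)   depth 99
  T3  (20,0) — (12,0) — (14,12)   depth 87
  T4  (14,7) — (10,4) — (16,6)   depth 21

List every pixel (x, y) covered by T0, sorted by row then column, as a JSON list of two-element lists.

T0:
  2·area = 68
  edge (19, 7)→(2, 13): d=(-17,6) right/bottom  bias=-1
  edge (2, 13)→(19, 3): d=(17,-10) top-left  bias=+0
  edge (19, 3)→(19, 7): d=(0,4) right/bottom  bias=-1
    (9,0)@(19, 1): e=[102,-34,0] → ·  [on edge]
    (9,1)@(19, 3): e=[68,0,0] → ·  [on edge]
    (8,2)@(17, 5): e=[46,14,8] → █
    (9,2)@(19, 5): e=[34,34,0] → ·  [on edge]
    (6,3)@(13, 7): e=[36,8,24] → █
    (7,3)@(15, 7): e=[24,28,16] → █
    (9,3)@(19, 7): e=[0,68,0] → ·  [on edge]
    (4,4)@(9, 9): e=[26,2,40] → █
    (5,4)@(11, 9): e=[14,22,32] → █
    (7,4)@(15, 9): e=[-10,62,16] → ·
    (8,4)@(17, 9): e=[-22,82,8] → ·
    (9,4)@(19, 9): e=[-34,102,0] → ·  [on edge]
    (9,5)@(19, 11): e=[-68,136,0] → ·  [on edge]
    (9,6)@(19, 13): e=[-102,170,0] → ·  [on edge]
  covered (8 px):
    · · · · · · · · · · ·
    · · · · · · · · · · ·
    · · · · · · · · █ · ·
    · · · · · · █ █ █ · ·
    · · · · █ █ █ · · · ·
    · · · █ · · · · · · ·
    · · · · · · · · · · ·
T1:
  2·area = 68
  edge (2, 13)→(2, 9): d=(0,-4) top-left  bias=+0
  edge (2, 9)→(19, 3): d=(17,-6) top-left  bias=+0
  edge (19, 3)→(2, 13): d=(-17,10) right/bottom  bias=-1
    (9,1)@(19, 3): e=[68,0,0] → ·  [on edge]
    (7,2)@(15, 5): e=[52,10,6] → █
    (8,2)@(17, 5): e=[60,22,-14] → ·
    (4,3)@(9, 7): e=[28,8,32] → █
    (5,3)@(11, 7): e=[36,20,12] → █
    (6,3)@(13, 7): e=[44,32,-8] → ·
    (7,3)@(15, 7): e=[52,44,-28] → ·
    (1,4)@(3, 9): e=[4,6,58] → █
    (2,4)@(5, 9): e=[12,18,38] → █
    (3,4)@(7, 9): e=[20,30,18] → █
    (4,4)@(9, 9): e=[28,42,-2] → ·
    (5,4)@(11, 9): e=[36,54,-22] → ·
  covered (8 px):
    · · · · · · · · · · ·
    · · · · · · · · · · ·
    · · · · · · · █ · · ·
    · · · · █ █ · · · · ·
    · █ █ █ · · · · · · ·
    · █ █ · · · · · · · ·
    · · · · · · · · · · ·
T2:
  2·area = 58
  edge (14, 14)→(1, 4): d=(-13,-10) top-left  bias=+0
  edge (1, 4)→(12, 8): d=(11,4) right/bottom  bias=-1
  edge (12, 8)→(14, 14): d=(2,6) right/bottom  bias=-1
    (1,2)@(3, 5): e=[7,3,48] → █
    (2,2)@(5, 5): e=[27,-5,36] → ·
    (5,2)@(11, 5): e=[87,-29,0] → ·  [on edge]
    (1,3)@(3, 7): e=[-19,25,52] → ·
    (2,3)@(5, 7): e=[1,17,40] → █
    (3,3)@(7, 7): e=[21,9,28] → █
    (4,3)@(9, 7): e=[41,1,16] → █
    (5,3)@(11, 7): e=[61,-7,4] → ·
    (2,4)@(5, 9): e=[-25,39,44] → ·
    (3,4)@(7, 9): e=[-5,31,32] → ·
    (4,4)@(9, 9): e=[15,23,20] → █
    (5,4)@(11, 9): e=[35,15,8] → █
    (6,5)@(13, 11): e=[29,29,0] → ·  [on edge]
  covered (8 px):
    · · · · · · · · · · ·
    · · · · · · · · · · ·
    · █ · · · · · · · · ·
    · · █ █ █ · · · · · ·
    · · · · █ █ · · · · ·
    · · · · · █ · · · · ·
    · · · · · · █ · · · ·
T3:
  2·area = 96  (B↔C swapped to make it positive)
  edge (20, 0)→(14, 12): d=(-6,12) right/bottom  bias=-1
  edge (14, 12)→(12, 0): d=(-2,-12) top-left  bias=+0
  edge (12, 0)→(20, 0): d=(8,0) top-left  bias=+0
    (6,0)@(13, 1): e=[78,10,8] → █
    (7,0)@(15, 1): e=[54,34,8] → █
    (8,0)@(17, 1): e=[30,58,8] → █
    (9,0)@(19, 1): e=[6,82,8] → █
    (10,0)@(21, 1): e=[-18,106,8] → ·
    (6,1)@(13, 3): e=[66,6,24] → █
    (9,1)@(19, 3): e=[-6,78,24] → ·
    (6,2)@(13, 5): e=[54,2,40] → █
    (9,2)@(19, 5): e=[-18,74,40] → ·
    (6,3)@(13, 7): e=[42,-2,56] → ·
    (7,3)@(15, 7): e=[18,22,56] → █
    (8,3)@(17, 7): e=[-6,46,56] → ·
  covered (12 px):
    · · · · · · █ █ █ █ ·
    · · · · · · █ █ █ · ·
    · · · · · · █ █ █ · ·
    · · · · · · · █ · · ·
    · · · · · · · █ · · ·
    · · · · · · · · · · ·
    · · · · · · · · · · ·
T4:
  2·area = 10
  edge (14, 7)→(10, 4): d=(-4,-3) top-left  bias=+0
  edge (10, 4)→(16, 6): d=(6,2) right/bottom  bias=-1
  edge (16, 6)→(14, 7): d=(-2,1) right/bottom  bias=-1
    (0,0)@(1, 1): e=[-15,0,25] → ·  [on edge]
    (3,1)@(7, 3): e=[-5,0,15] → ·  [on edge]
    (6,2)@(13, 5): e=[5,0,5] → ·  [on edge]
    (9,3)@(19, 7): e=[15,0,-5] → ·  [on edge]
  covered (0 px):
    · · · · · · · · · · ·
    · · · · · · · · · · ·
    · · · · · · · · · · ·
    · · · · · · · · · · ·
    · · · · · · · · · · ·
    · · · · · · · · · · ·
    · · · · · · · · · · ·

Result: [[8,2],[6,3],[7,3],[8,3],[4,4],[5,4],[6,4],[3,5]]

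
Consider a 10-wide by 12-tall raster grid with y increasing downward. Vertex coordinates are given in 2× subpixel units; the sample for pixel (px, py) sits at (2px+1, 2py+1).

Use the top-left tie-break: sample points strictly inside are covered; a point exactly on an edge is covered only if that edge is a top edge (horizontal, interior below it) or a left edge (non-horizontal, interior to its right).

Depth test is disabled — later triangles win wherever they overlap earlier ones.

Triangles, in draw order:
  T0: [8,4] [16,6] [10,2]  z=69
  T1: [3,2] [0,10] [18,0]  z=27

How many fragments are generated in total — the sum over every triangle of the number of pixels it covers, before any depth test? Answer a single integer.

T0:
  2·area = 20  (B↔C swapped to make it positive)
  edge (8, 4)→(10, 2): d=(2,-2) top-left  bias=+0
  edge (10, 2)→(16, 6): d=(6,4) right/bottom  bias=-1
  edge (16, 6)→(8, 4): d=(-8,-2) top-left  bias=+0
    (5,0)@(11, 1): e=[0,-10,30] → .  [on edge]
    (4,1)@(9, 3): e=[0,10,10] → X  [on edge]
    (5,1)@(11, 3): e=[4,2,14] → X
    (6,1)@(13, 3): e=[8,-6,18] → .
    (3,2)@(7, 5): e=[0,30,-10] → .  [on edge]
    (4,2)@(9, 5): e=[4,22,-6] → .
    (5,2)@(11, 5): e=[8,14,-2] → .
    (6,2)@(13, 5): e=[12,6,2] → X
    (7,2)@(15, 5): e=[16,-2,6] → .
    (2,3)@(5, 7): e=[0,50,-30] → .  [on edge]
    (6,3)@(13, 7): e=[16,18,-14] → .
    (1,4)@(3, 9): e=[0,70,-50] → .  [on edge]
    (0,5)@(1, 11): e=[0,90,-70] → .  [on edge]
  covered (3 px):
    . . . . . . . . . .
    . . . . X X . . . .
    . . . . . . X . . .
    . . . . . . . . . .
    . . . . . . . . . .
    . . . . . . . . . .
    . . . . . . . . . .
    . . . . . . . . . .
    . . . . . . . . . .
    . . . . . . . . . .
    . . . . . . . . . .
    . . . . . . . . . .
T1:
  2·area = 114  (B↔C swapped to make it positive)
  edge (3, 2)→(18, 0): d=(15,-2) top-left  bias=+0
  edge (18, 0)→(0, 10): d=(-18,10) right/bottom  bias=-1
  edge (0, 10)→(3, 2): d=(3,-8) top-left  bias=+0
    (5,0)@(11, 1): e=[1,52,61] → X
    (6,0)@(13, 1): e=[5,32,77] → X
    (7,0)@(15, 1): e=[9,12,93] → X
    (8,0)@(17, 1): e=[13,-8,109] → .
    (1,1)@(3, 3): e=[15,96,3] → X
    (2,1)@(5, 3): e=[19,76,19] → X
    (3,1)@(7, 3): e=[23,56,35] → X
    (4,1)@(9, 3): e=[27,36,51] → X
    (6,1)@(13, 3): e=[35,-4,83] → .
    (7,1)@(15, 3): e=[39,-24,99] → .
    (1,2)@(3, 5): e=[45,60,9] → X
    (4,2)@(9, 5): e=[57,0,57] → .  [on edge]
  covered (14 px):
    . . . . . X X X . .
    . X X X X X . . . .
    . X X X . . . . . .
    . X X . . . . . . .
    X . . . . . . . . .
    . . . . . . . . . .
    . . . . . . . . . .
    . . . . . . . . . .
    . . . . . . . . . .
    . . . . . . . . . .
    . . . . . . . . . .
    . . . . . . . . . .

Answer: 17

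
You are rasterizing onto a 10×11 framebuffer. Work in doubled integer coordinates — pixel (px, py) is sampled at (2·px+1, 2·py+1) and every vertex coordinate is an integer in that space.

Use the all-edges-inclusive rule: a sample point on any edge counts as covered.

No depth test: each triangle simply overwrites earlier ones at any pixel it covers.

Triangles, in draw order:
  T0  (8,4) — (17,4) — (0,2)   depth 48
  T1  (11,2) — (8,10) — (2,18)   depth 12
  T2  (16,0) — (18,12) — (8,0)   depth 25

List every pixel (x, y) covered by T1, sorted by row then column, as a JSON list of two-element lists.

T0:
  2·area = 18  (B↔C swapped to make it positive)
  edge (8, 4)→(0, 2): d=(-8,-2) inclusive
  edge (0, 2)→(17, 4): d=(17,2) inclusive
  edge (17, 4)→(8, 4): d=(-9,0) inclusive
    (2,1)@(5, 3): e=[2,7,9] → #
    (3,1)@(7, 3): e=[6,3,9] → #
    (4,1)@(9, 3): e=[10,-1,9] → ·
    (2,2)@(5, 5): e=[-14,41,-9] → ·
    (3,2)@(7, 5): e=[-10,37,-9] → ·
  covered (2 px):
    · · · · · · · · · ·
    · · # # · · · · · ·
    · · · · · · · · · ·
    · · · · · · · · · ·
    · · · · · · · · · ·
    · · · · · · · · · ·
    · · · · · · · · · ·
    · · · · · · · · · ·
    · · · · · · · · · ·
    · · · · · · · · · ·
    · · · · · · · · · ·
T1:
  2·area = 24
  edge (11, 2)→(8, 10): d=(-3,8) inclusive
  edge (8, 10)→(2, 18): d=(-6,8) inclusive
  edge (2, 18)→(11, 2): d=(9,-16) inclusive
    (4,3)@(9, 7): e=[1,10,13] → #
    (5,3)@(11, 7): e=[-15,-6,45] → ·
    (4,4)@(9, 9): e=[-5,-2,31] → ·
    (3,5)@(7, 11): e=[5,2,17] → #
    (4,5)@(9, 11): e=[-11,-14,49] → ·
    (2,6)@(5, 13): e=[15,6,3] → #
    (3,6)@(7, 13): e=[-1,-10,35] → ·
    (2,7)@(5, 15): e=[9,-6,21] → ·
  covered (3 px):
    · · · · · · · · · ·
    · · · · · · · · · ·
    · · · · · · · · · ·
    · · · · # · · · · ·
    · · · · · · · · · ·
    · · · # · · · · · ·
    · · # · · · · · · ·
    · · · · · · · · · ·
    · · · · · · · · · ·
    · · · · · · · · · ·
    · · · · · · · · · ·
T2:
  2·area = 96
  edge (16, 0)→(18, 12): d=(2,12) inclusive
  edge (18, 12)→(8, 0): d=(-10,-12) inclusive
  edge (8, 0)→(16, 0): d=(8,0) inclusive
    (4,0)@(9, 1): e=[86,2,8] → #
    (5,0)@(11, 1): e=[62,26,8] → #
    (6,0)@(13, 1): e=[38,50,8] → #
    (7,0)@(15, 1): e=[14,74,8] → #
    (8,0)@(17, 1): e=[-10,98,8] → ·
    (4,1)@(9, 3): e=[90,-18,24] → ·
    (5,1)@(11, 3): e=[66,6,24] → #
    (8,1)@(17, 3): e=[-6,78,24] → ·
    (5,2)@(11, 5): e=[70,-14,40] → ·
    (6,2)@(13, 5): e=[46,10,40] → #
    (8,2)@(17, 5): e=[-2,58,40] → ·
    (6,3)@(13, 7): e=[50,-10,56] → ·
  covered (12 px):
    · · · · # # # # · ·
    · · · · · # # # · ·
    · · · · · · # # · ·
    · · · · · · · # # ·
    · · · · · · · · # ·
    · · · · · · · · · ·
    · · · · · · · · · ·
    · · · · · · · · · ·
    · · · · · · · · · ·
    · · · · · · · · · ·
    · · · · · · · · · ·

Final: [[4,3],[3,5],[2,6]]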